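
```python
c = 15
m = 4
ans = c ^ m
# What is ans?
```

Answer: 11

Derivation:
Trace (tracking ans):
c = 15  # -> c = 15
m = 4  # -> m = 4
ans = c ^ m  # -> ans = 11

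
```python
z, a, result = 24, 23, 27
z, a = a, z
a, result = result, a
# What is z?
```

Answer: 23

Derivation:
Trace (tracking z):
z, a, result = (24, 23, 27)  # -> z = 24, a = 23, result = 27
z, a = (a, z)  # -> z = 23, a = 24
a, result = (result, a)  # -> a = 27, result = 24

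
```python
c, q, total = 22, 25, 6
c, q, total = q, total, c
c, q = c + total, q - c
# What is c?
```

Trace (tracking c):
c, q, total = (22, 25, 6)  # -> c = 22, q = 25, total = 6
c, q, total = (q, total, c)  # -> c = 25, q = 6, total = 22
c, q = (c + total, q - c)  # -> c = 47, q = -19

Answer: 47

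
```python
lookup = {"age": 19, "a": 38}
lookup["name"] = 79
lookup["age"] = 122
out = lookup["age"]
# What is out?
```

Answer: 122

Derivation:
Trace (tracking out):
lookup = {'age': 19, 'a': 38}  # -> lookup = {'age': 19, 'a': 38}
lookup['name'] = 79  # -> lookup = {'age': 19, 'a': 38, 'name': 79}
lookup['age'] = 122  # -> lookup = {'age': 122, 'a': 38, 'name': 79}
out = lookup['age']  # -> out = 122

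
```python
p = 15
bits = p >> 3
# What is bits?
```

Trace (tracking bits):
p = 15  # -> p = 15
bits = p >> 3  # -> bits = 1

Answer: 1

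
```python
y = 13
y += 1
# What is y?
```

Trace (tracking y):
y = 13  # -> y = 13
y += 1  # -> y = 14

Answer: 14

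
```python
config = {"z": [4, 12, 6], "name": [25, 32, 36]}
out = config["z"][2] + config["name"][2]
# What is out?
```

Answer: 42

Derivation:
Trace (tracking out):
config = {'z': [4, 12, 6], 'name': [25, 32, 36]}  # -> config = {'z': [4, 12, 6], 'name': [25, 32, 36]}
out = config['z'][2] + config['name'][2]  # -> out = 42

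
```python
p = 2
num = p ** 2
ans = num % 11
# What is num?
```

Answer: 4

Derivation:
Trace (tracking num):
p = 2  # -> p = 2
num = p ** 2  # -> num = 4
ans = num % 11  # -> ans = 4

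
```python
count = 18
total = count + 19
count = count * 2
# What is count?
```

Trace (tracking count):
count = 18  # -> count = 18
total = count + 19  # -> total = 37
count = count * 2  # -> count = 36

Answer: 36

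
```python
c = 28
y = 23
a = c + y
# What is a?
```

Answer: 51

Derivation:
Trace (tracking a):
c = 28  # -> c = 28
y = 23  # -> y = 23
a = c + y  # -> a = 51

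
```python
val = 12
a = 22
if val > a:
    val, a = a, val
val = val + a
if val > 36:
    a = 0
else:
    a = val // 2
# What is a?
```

Trace (tracking a):
val = 12  # -> val = 12
a = 22  # -> a = 22
if val > a:  # condition is False
val = val + a  # -> val = 34
if val > 36:  # condition is False
else:
    a = val // 2  # -> a = 17

Answer: 17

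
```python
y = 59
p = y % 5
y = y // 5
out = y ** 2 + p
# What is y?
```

Answer: 11

Derivation:
Trace (tracking y):
y = 59  # -> y = 59
p = y % 5  # -> p = 4
y = y // 5  # -> y = 11
out = y ** 2 + p  # -> out = 125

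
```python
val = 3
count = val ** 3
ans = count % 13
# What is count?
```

Trace (tracking count):
val = 3  # -> val = 3
count = val ** 3  # -> count = 27
ans = count % 13  # -> ans = 1

Answer: 27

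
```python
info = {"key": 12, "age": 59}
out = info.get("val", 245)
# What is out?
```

Trace (tracking out):
info = {'key': 12, 'age': 59}  # -> info = {'key': 12, 'age': 59}
out = info.get('val', 245)  # -> out = 245

Answer: 245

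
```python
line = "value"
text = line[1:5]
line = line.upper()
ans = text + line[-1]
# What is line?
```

Answer: 'VALUE'

Derivation:
Trace (tracking line):
line = 'value'  # -> line = 'value'
text = line[1:5]  # -> text = 'alue'
line = line.upper()  # -> line = 'VALUE'
ans = text + line[-1]  # -> ans = 'alueE'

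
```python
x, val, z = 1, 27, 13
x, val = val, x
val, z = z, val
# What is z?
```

Trace (tracking z):
x, val, z = (1, 27, 13)  # -> x = 1, val = 27, z = 13
x, val = (val, x)  # -> x = 27, val = 1
val, z = (z, val)  # -> val = 13, z = 1

Answer: 1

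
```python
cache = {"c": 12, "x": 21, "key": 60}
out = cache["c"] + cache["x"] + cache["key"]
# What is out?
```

Trace (tracking out):
cache = {'c': 12, 'x': 21, 'key': 60}  # -> cache = {'c': 12, 'x': 21, 'key': 60}
out = cache['c'] + cache['x'] + cache['key']  # -> out = 93

Answer: 93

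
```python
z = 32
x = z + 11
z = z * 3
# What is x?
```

Answer: 43

Derivation:
Trace (tracking x):
z = 32  # -> z = 32
x = z + 11  # -> x = 43
z = z * 3  # -> z = 96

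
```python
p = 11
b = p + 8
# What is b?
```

Answer: 19

Derivation:
Trace (tracking b):
p = 11  # -> p = 11
b = p + 8  # -> b = 19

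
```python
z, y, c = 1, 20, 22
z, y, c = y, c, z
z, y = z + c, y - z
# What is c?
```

Trace (tracking c):
z, y, c = (1, 20, 22)  # -> z = 1, y = 20, c = 22
z, y, c = (y, c, z)  # -> z = 20, y = 22, c = 1
z, y = (z + c, y - z)  # -> z = 21, y = 2

Answer: 1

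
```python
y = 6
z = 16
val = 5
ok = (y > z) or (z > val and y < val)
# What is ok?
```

Answer: False

Derivation:
Trace (tracking ok):
y = 6  # -> y = 6
z = 16  # -> z = 16
val = 5  # -> val = 5
ok = y > z or (z > val and y < val)  # -> ok = False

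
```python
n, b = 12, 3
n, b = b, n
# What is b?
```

Trace (tracking b):
n, b = (12, 3)  # -> n = 12, b = 3
n, b = (b, n)  # -> n = 3, b = 12

Answer: 12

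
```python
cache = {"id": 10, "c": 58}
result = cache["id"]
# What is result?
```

Answer: 10

Derivation:
Trace (tracking result):
cache = {'id': 10, 'c': 58}  # -> cache = {'id': 10, 'c': 58}
result = cache['id']  # -> result = 10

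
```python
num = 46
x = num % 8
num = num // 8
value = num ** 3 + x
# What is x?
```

Trace (tracking x):
num = 46  # -> num = 46
x = num % 8  # -> x = 6
num = num // 8  # -> num = 5
value = num ** 3 + x  # -> value = 131

Answer: 6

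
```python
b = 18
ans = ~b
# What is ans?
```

Answer: -19

Derivation:
Trace (tracking ans):
b = 18  # -> b = 18
ans = ~b  # -> ans = -19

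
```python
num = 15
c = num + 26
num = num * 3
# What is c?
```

Trace (tracking c):
num = 15  # -> num = 15
c = num + 26  # -> c = 41
num = num * 3  # -> num = 45

Answer: 41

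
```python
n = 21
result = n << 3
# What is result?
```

Answer: 168

Derivation:
Trace (tracking result):
n = 21  # -> n = 21
result = n << 3  # -> result = 168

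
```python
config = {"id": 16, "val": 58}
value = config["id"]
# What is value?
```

Answer: 16

Derivation:
Trace (tracking value):
config = {'id': 16, 'val': 58}  # -> config = {'id': 16, 'val': 58}
value = config['id']  # -> value = 16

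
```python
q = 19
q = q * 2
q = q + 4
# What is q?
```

Trace (tracking q):
q = 19  # -> q = 19
q = q * 2  # -> q = 38
q = q + 4  # -> q = 42

Answer: 42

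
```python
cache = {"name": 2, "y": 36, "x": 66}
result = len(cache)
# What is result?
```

Answer: 3

Derivation:
Trace (tracking result):
cache = {'name': 2, 'y': 36, 'x': 66}  # -> cache = {'name': 2, 'y': 36, 'x': 66}
result = len(cache)  # -> result = 3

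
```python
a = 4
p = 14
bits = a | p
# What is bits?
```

Answer: 14

Derivation:
Trace (tracking bits):
a = 4  # -> a = 4
p = 14  # -> p = 14
bits = a | p  # -> bits = 14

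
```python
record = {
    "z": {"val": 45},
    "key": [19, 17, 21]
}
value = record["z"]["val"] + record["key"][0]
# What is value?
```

Answer: 64

Derivation:
Trace (tracking value):
record = {'z': {'val': 45}, 'key': [19, 17, 21]}  # -> record = {'z': {'val': 45}, 'key': [19, 17, 21]}
value = record['z']['val'] + record['key'][0]  # -> value = 64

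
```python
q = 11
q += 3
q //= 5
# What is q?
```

Answer: 2

Derivation:
Trace (tracking q):
q = 11  # -> q = 11
q += 3  # -> q = 14
q //= 5  # -> q = 2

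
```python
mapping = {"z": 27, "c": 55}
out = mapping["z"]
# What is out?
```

Answer: 27

Derivation:
Trace (tracking out):
mapping = {'z': 27, 'c': 55}  # -> mapping = {'z': 27, 'c': 55}
out = mapping['z']  # -> out = 27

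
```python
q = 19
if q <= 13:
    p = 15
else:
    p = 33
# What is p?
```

Answer: 33

Derivation:
Trace (tracking p):
q = 19  # -> q = 19
if q <= 13:  # condition is False
else:
    p = 33  # -> p = 33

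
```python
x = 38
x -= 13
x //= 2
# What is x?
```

Answer: 12

Derivation:
Trace (tracking x):
x = 38  # -> x = 38
x -= 13  # -> x = 25
x //= 2  # -> x = 12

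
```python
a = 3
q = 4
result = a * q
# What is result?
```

Trace (tracking result):
a = 3  # -> a = 3
q = 4  # -> q = 4
result = a * q  # -> result = 12

Answer: 12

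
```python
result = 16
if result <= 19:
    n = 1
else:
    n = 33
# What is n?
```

Trace (tracking n):
result = 16  # -> result = 16
if result <= 19:  # condition is True
    n = 1  # -> n = 1

Answer: 1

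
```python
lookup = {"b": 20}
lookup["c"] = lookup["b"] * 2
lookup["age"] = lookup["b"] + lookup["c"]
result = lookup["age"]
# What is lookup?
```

Trace (tracking lookup):
lookup = {'b': 20}  # -> lookup = {'b': 20}
lookup['c'] = lookup['b'] * 2  # -> lookup = {'b': 20, 'c': 40}
lookup['age'] = lookup['b'] + lookup['c']  # -> lookup = {'b': 20, 'c': 40, 'age': 60}
result = lookup['age']  # -> result = 60

Answer: {'b': 20, 'c': 40, 'age': 60}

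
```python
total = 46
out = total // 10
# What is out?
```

Trace (tracking out):
total = 46  # -> total = 46
out = total // 10  # -> out = 4

Answer: 4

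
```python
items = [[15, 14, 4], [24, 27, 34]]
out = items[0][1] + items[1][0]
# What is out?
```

Trace (tracking out):
items = [[15, 14, 4], [24, 27, 34]]  # -> items = [[15, 14, 4], [24, 27, 34]]
out = items[0][1] + items[1][0]  # -> out = 38

Answer: 38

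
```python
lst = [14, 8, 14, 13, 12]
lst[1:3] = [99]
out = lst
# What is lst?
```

Answer: [14, 99, 13, 12]

Derivation:
Trace (tracking lst):
lst = [14, 8, 14, 13, 12]  # -> lst = [14, 8, 14, 13, 12]
lst[1:3] = [99]  # -> lst = [14, 99, 13, 12]
out = lst  # -> out = [14, 99, 13, 12]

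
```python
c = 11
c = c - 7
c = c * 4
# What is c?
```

Answer: 16

Derivation:
Trace (tracking c):
c = 11  # -> c = 11
c = c - 7  # -> c = 4
c = c * 4  # -> c = 16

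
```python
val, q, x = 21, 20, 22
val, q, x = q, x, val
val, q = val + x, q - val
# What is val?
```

Answer: 41

Derivation:
Trace (tracking val):
val, q, x = (21, 20, 22)  # -> val = 21, q = 20, x = 22
val, q, x = (q, x, val)  # -> val = 20, q = 22, x = 21
val, q = (val + x, q - val)  # -> val = 41, q = 2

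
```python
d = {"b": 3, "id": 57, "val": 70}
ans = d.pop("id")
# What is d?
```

Trace (tracking d):
d = {'b': 3, 'id': 57, 'val': 70}  # -> d = {'b': 3, 'id': 57, 'val': 70}
ans = d.pop('id')  # -> ans = 57

Answer: {'b': 3, 'val': 70}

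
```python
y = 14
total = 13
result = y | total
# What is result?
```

Answer: 15

Derivation:
Trace (tracking result):
y = 14  # -> y = 14
total = 13  # -> total = 13
result = y | total  # -> result = 15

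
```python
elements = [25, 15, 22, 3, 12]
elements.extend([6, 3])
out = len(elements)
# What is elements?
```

Trace (tracking elements):
elements = [25, 15, 22, 3, 12]  # -> elements = [25, 15, 22, 3, 12]
elements.extend([6, 3])  # -> elements = [25, 15, 22, 3, 12, 6, 3]
out = len(elements)  # -> out = 7

Answer: [25, 15, 22, 3, 12, 6, 3]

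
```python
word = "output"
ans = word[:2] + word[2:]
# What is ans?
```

Trace (tracking ans):
word = 'output'  # -> word = 'output'
ans = word[:2] + word[2:]  # -> ans = 'output'

Answer: 'output'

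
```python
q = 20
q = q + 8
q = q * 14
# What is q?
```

Trace (tracking q):
q = 20  # -> q = 20
q = q + 8  # -> q = 28
q = q * 14  # -> q = 392

Answer: 392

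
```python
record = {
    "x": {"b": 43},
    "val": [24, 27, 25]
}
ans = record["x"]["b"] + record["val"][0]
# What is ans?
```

Answer: 67

Derivation:
Trace (tracking ans):
record = {'x': {'b': 43}, 'val': [24, 27, 25]}  # -> record = {'x': {'b': 43}, 'val': [24, 27, 25]}
ans = record['x']['b'] + record['val'][0]  # -> ans = 67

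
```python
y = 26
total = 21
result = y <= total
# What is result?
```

Trace (tracking result):
y = 26  # -> y = 26
total = 21  # -> total = 21
result = y <= total  # -> result = False

Answer: False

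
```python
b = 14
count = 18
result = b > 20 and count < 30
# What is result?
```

Answer: False

Derivation:
Trace (tracking result):
b = 14  # -> b = 14
count = 18  # -> count = 18
result = b > 20 and count < 30  # -> result = False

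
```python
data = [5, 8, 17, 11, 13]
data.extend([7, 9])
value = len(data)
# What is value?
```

Answer: 7

Derivation:
Trace (tracking value):
data = [5, 8, 17, 11, 13]  # -> data = [5, 8, 17, 11, 13]
data.extend([7, 9])  # -> data = [5, 8, 17, 11, 13, 7, 9]
value = len(data)  # -> value = 7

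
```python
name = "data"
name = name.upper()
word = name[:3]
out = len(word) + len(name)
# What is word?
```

Answer: 'DAT'

Derivation:
Trace (tracking word):
name = 'data'  # -> name = 'data'
name = name.upper()  # -> name = 'DATA'
word = name[:3]  # -> word = 'DAT'
out = len(word) + len(name)  # -> out = 7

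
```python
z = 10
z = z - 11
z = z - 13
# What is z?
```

Answer: -14

Derivation:
Trace (tracking z):
z = 10  # -> z = 10
z = z - 11  # -> z = -1
z = z - 13  # -> z = -14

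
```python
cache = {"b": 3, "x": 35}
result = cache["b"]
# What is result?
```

Trace (tracking result):
cache = {'b': 3, 'x': 35}  # -> cache = {'b': 3, 'x': 35}
result = cache['b']  # -> result = 3

Answer: 3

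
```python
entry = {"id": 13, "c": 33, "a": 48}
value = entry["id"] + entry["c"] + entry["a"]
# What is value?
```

Trace (tracking value):
entry = {'id': 13, 'c': 33, 'a': 48}  # -> entry = {'id': 13, 'c': 33, 'a': 48}
value = entry['id'] + entry['c'] + entry['a']  # -> value = 94

Answer: 94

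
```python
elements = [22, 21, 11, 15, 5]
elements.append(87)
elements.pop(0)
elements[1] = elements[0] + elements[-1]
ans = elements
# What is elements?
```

Answer: [21, 108, 15, 5, 87]

Derivation:
Trace (tracking elements):
elements = [22, 21, 11, 15, 5]  # -> elements = [22, 21, 11, 15, 5]
elements.append(87)  # -> elements = [22, 21, 11, 15, 5, 87]
elements.pop(0)  # -> elements = [21, 11, 15, 5, 87]
elements[1] = elements[0] + elements[-1]  # -> elements = [21, 108, 15, 5, 87]
ans = elements  # -> ans = [21, 108, 15, 5, 87]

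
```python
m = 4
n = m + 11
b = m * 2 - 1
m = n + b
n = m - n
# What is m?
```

Answer: 22

Derivation:
Trace (tracking m):
m = 4  # -> m = 4
n = m + 11  # -> n = 15
b = m * 2 - 1  # -> b = 7
m = n + b  # -> m = 22
n = m - n  # -> n = 7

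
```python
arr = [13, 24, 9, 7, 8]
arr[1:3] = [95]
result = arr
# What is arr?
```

Trace (tracking arr):
arr = [13, 24, 9, 7, 8]  # -> arr = [13, 24, 9, 7, 8]
arr[1:3] = [95]  # -> arr = [13, 95, 7, 8]
result = arr  # -> result = [13, 95, 7, 8]

Answer: [13, 95, 7, 8]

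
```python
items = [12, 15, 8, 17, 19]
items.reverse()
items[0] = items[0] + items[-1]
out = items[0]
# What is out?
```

Trace (tracking out):
items = [12, 15, 8, 17, 19]  # -> items = [12, 15, 8, 17, 19]
items.reverse()  # -> items = [19, 17, 8, 15, 12]
items[0] = items[0] + items[-1]  # -> items = [31, 17, 8, 15, 12]
out = items[0]  # -> out = 31

Answer: 31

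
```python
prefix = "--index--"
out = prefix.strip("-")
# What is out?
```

Trace (tracking out):
prefix = '--index--'  # -> prefix = '--index--'
out = prefix.strip('-')  # -> out = 'index'

Answer: 'index'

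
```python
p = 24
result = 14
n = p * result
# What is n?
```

Answer: 336

Derivation:
Trace (tracking n):
p = 24  # -> p = 24
result = 14  # -> result = 14
n = p * result  # -> n = 336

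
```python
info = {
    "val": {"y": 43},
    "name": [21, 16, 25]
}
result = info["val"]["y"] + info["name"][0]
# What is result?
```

Answer: 64

Derivation:
Trace (tracking result):
info = {'val': {'y': 43}, 'name': [21, 16, 25]}  # -> info = {'val': {'y': 43}, 'name': [21, 16, 25]}
result = info['val']['y'] + info['name'][0]  # -> result = 64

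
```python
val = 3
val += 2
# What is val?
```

Answer: 5

Derivation:
Trace (tracking val):
val = 3  # -> val = 3
val += 2  # -> val = 5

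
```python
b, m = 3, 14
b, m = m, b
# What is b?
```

Answer: 14

Derivation:
Trace (tracking b):
b, m = (3, 14)  # -> b = 3, m = 14
b, m = (m, b)  # -> b = 14, m = 3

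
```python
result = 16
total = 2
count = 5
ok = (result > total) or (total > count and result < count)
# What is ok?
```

Answer: True

Derivation:
Trace (tracking ok):
result = 16  # -> result = 16
total = 2  # -> total = 2
count = 5  # -> count = 5
ok = result > total or (total > count and result < count)  # -> ok = True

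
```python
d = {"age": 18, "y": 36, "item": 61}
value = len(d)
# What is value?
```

Answer: 3

Derivation:
Trace (tracking value):
d = {'age': 18, 'y': 36, 'item': 61}  # -> d = {'age': 18, 'y': 36, 'item': 61}
value = len(d)  # -> value = 3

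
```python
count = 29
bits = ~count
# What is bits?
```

Answer: -30

Derivation:
Trace (tracking bits):
count = 29  # -> count = 29
bits = ~count  # -> bits = -30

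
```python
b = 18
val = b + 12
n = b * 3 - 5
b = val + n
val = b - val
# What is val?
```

Trace (tracking val):
b = 18  # -> b = 18
val = b + 12  # -> val = 30
n = b * 3 - 5  # -> n = 49
b = val + n  # -> b = 79
val = b - val  # -> val = 49

Answer: 49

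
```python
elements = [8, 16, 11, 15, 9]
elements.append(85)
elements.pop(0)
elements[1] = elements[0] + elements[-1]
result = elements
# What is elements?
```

Trace (tracking elements):
elements = [8, 16, 11, 15, 9]  # -> elements = [8, 16, 11, 15, 9]
elements.append(85)  # -> elements = [8, 16, 11, 15, 9, 85]
elements.pop(0)  # -> elements = [16, 11, 15, 9, 85]
elements[1] = elements[0] + elements[-1]  # -> elements = [16, 101, 15, 9, 85]
result = elements  # -> result = [16, 101, 15, 9, 85]

Answer: [16, 101, 15, 9, 85]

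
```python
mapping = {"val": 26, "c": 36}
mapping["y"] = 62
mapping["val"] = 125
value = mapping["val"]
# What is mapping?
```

Answer: {'val': 125, 'c': 36, 'y': 62}

Derivation:
Trace (tracking mapping):
mapping = {'val': 26, 'c': 36}  # -> mapping = {'val': 26, 'c': 36}
mapping['y'] = 62  # -> mapping = {'val': 26, 'c': 36, 'y': 62}
mapping['val'] = 125  # -> mapping = {'val': 125, 'c': 36, 'y': 62}
value = mapping['val']  # -> value = 125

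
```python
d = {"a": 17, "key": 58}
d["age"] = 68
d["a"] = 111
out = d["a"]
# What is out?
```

Trace (tracking out):
d = {'a': 17, 'key': 58}  # -> d = {'a': 17, 'key': 58}
d['age'] = 68  # -> d = {'a': 17, 'key': 58, 'age': 68}
d['a'] = 111  # -> d = {'a': 111, 'key': 58, 'age': 68}
out = d['a']  # -> out = 111

Answer: 111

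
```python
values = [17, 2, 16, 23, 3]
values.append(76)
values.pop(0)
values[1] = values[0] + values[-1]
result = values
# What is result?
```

Trace (tracking result):
values = [17, 2, 16, 23, 3]  # -> values = [17, 2, 16, 23, 3]
values.append(76)  # -> values = [17, 2, 16, 23, 3, 76]
values.pop(0)  # -> values = [2, 16, 23, 3, 76]
values[1] = values[0] + values[-1]  # -> values = [2, 78, 23, 3, 76]
result = values  # -> result = [2, 78, 23, 3, 76]

Answer: [2, 78, 23, 3, 76]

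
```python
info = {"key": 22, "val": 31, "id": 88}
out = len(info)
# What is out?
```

Trace (tracking out):
info = {'key': 22, 'val': 31, 'id': 88}  # -> info = {'key': 22, 'val': 31, 'id': 88}
out = len(info)  # -> out = 3

Answer: 3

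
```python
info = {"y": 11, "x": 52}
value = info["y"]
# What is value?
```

Answer: 11

Derivation:
Trace (tracking value):
info = {'y': 11, 'x': 52}  # -> info = {'y': 11, 'x': 52}
value = info['y']  # -> value = 11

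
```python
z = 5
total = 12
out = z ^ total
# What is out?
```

Trace (tracking out):
z = 5  # -> z = 5
total = 12  # -> total = 12
out = z ^ total  # -> out = 9

Answer: 9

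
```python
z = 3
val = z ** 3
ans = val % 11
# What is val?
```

Answer: 27

Derivation:
Trace (tracking val):
z = 3  # -> z = 3
val = z ** 3  # -> val = 27
ans = val % 11  # -> ans = 5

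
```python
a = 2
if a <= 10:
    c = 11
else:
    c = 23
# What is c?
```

Trace (tracking c):
a = 2  # -> a = 2
if a <= 10:  # condition is True
    c = 11  # -> c = 11

Answer: 11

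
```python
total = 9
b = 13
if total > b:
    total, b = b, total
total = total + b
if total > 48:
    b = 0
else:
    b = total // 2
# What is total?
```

Trace (tracking total):
total = 9  # -> total = 9
b = 13  # -> b = 13
if total > b:  # condition is False
total = total + b  # -> total = 22
if total > 48:  # condition is False
else:
    b = total // 2  # -> b = 11

Answer: 22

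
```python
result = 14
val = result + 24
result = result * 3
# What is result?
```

Trace (tracking result):
result = 14  # -> result = 14
val = result + 24  # -> val = 38
result = result * 3  # -> result = 42

Answer: 42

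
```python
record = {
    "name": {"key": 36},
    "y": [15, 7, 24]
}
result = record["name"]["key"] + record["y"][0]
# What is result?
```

Trace (tracking result):
record = {'name': {'key': 36}, 'y': [15, 7, 24]}  # -> record = {'name': {'key': 36}, 'y': [15, 7, 24]}
result = record['name']['key'] + record['y'][0]  # -> result = 51

Answer: 51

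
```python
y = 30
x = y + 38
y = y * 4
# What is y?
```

Trace (tracking y):
y = 30  # -> y = 30
x = y + 38  # -> x = 68
y = y * 4  # -> y = 120

Answer: 120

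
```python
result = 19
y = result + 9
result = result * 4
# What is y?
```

Trace (tracking y):
result = 19  # -> result = 19
y = result + 9  # -> y = 28
result = result * 4  # -> result = 76

Answer: 28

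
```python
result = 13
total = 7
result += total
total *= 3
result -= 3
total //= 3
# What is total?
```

Trace (tracking total):
result = 13  # -> result = 13
total = 7  # -> total = 7
result += total  # -> result = 20
total *= 3  # -> total = 21
result -= 3  # -> result = 17
total //= 3  # -> total = 7

Answer: 7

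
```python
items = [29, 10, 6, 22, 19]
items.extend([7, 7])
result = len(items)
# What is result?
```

Answer: 7

Derivation:
Trace (tracking result):
items = [29, 10, 6, 22, 19]  # -> items = [29, 10, 6, 22, 19]
items.extend([7, 7])  # -> items = [29, 10, 6, 22, 19, 7, 7]
result = len(items)  # -> result = 7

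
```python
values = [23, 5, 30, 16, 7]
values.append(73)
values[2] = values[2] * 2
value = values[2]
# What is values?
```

Answer: [23, 5, 60, 16, 7, 73]

Derivation:
Trace (tracking values):
values = [23, 5, 30, 16, 7]  # -> values = [23, 5, 30, 16, 7]
values.append(73)  # -> values = [23, 5, 30, 16, 7, 73]
values[2] = values[2] * 2  # -> values = [23, 5, 60, 16, 7, 73]
value = values[2]  # -> value = 60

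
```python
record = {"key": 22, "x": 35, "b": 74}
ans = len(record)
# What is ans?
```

Answer: 3

Derivation:
Trace (tracking ans):
record = {'key': 22, 'x': 35, 'b': 74}  # -> record = {'key': 22, 'x': 35, 'b': 74}
ans = len(record)  # -> ans = 3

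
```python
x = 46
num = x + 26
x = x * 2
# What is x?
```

Answer: 92

Derivation:
Trace (tracking x):
x = 46  # -> x = 46
num = x + 26  # -> num = 72
x = x * 2  # -> x = 92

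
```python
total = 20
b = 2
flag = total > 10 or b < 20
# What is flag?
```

Trace (tracking flag):
total = 20  # -> total = 20
b = 2  # -> b = 2
flag = total > 10 or b < 20  # -> flag = True

Answer: True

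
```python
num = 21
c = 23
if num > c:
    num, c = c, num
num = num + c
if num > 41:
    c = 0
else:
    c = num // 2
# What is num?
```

Answer: 44

Derivation:
Trace (tracking num):
num = 21  # -> num = 21
c = 23  # -> c = 23
if num > c:  # condition is False
num = num + c  # -> num = 44
if num > 41:  # condition is True
    c = 0  # -> c = 0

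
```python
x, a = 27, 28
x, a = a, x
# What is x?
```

Trace (tracking x):
x, a = (27, 28)  # -> x = 27, a = 28
x, a = (a, x)  # -> x = 28, a = 27

Answer: 28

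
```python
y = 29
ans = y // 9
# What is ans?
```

Answer: 3

Derivation:
Trace (tracking ans):
y = 29  # -> y = 29
ans = y // 9  # -> ans = 3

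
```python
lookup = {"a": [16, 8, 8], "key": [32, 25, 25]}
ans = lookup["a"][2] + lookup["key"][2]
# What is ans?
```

Trace (tracking ans):
lookup = {'a': [16, 8, 8], 'key': [32, 25, 25]}  # -> lookup = {'a': [16, 8, 8], 'key': [32, 25, 25]}
ans = lookup['a'][2] + lookup['key'][2]  # -> ans = 33

Answer: 33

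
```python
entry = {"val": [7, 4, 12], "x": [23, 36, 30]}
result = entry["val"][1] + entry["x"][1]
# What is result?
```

Trace (tracking result):
entry = {'val': [7, 4, 12], 'x': [23, 36, 30]}  # -> entry = {'val': [7, 4, 12], 'x': [23, 36, 30]}
result = entry['val'][1] + entry['x'][1]  # -> result = 40

Answer: 40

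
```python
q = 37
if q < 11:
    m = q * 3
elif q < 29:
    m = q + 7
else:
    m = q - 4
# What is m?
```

Trace (tracking m):
q = 37  # -> q = 37
if q < 11:  # condition is False
elif q < 29:  # condition is False
else:
    m = q - 4  # -> m = 33

Answer: 33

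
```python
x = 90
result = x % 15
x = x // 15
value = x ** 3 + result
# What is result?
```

Trace (tracking result):
x = 90  # -> x = 90
result = x % 15  # -> result = 0
x = x // 15  # -> x = 6
value = x ** 3 + result  # -> value = 216

Answer: 0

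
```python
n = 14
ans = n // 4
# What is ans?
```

Trace (tracking ans):
n = 14  # -> n = 14
ans = n // 4  # -> ans = 3

Answer: 3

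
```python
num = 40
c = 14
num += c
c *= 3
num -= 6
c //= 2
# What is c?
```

Trace (tracking c):
num = 40  # -> num = 40
c = 14  # -> c = 14
num += c  # -> num = 54
c *= 3  # -> c = 42
num -= 6  # -> num = 48
c //= 2  # -> c = 21

Answer: 21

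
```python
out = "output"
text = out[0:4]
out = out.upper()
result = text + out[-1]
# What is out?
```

Trace (tracking out):
out = 'output'  # -> out = 'output'
text = out[0:4]  # -> text = 'outp'
out = out.upper()  # -> out = 'OUTPUT'
result = text + out[-1]  # -> result = 'outpT'

Answer: 'OUTPUT'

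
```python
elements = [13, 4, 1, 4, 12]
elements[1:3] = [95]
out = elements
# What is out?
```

Trace (tracking out):
elements = [13, 4, 1, 4, 12]  # -> elements = [13, 4, 1, 4, 12]
elements[1:3] = [95]  # -> elements = [13, 95, 4, 12]
out = elements  # -> out = [13, 95, 4, 12]

Answer: [13, 95, 4, 12]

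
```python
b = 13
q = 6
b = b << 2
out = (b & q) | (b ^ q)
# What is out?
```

Trace (tracking out):
b = 13  # -> b = 13
q = 6  # -> q = 6
b = b << 2  # -> b = 52
out = b & q | b ^ q  # -> out = 54

Answer: 54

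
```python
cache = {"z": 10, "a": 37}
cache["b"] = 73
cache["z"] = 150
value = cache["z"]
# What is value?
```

Trace (tracking value):
cache = {'z': 10, 'a': 37}  # -> cache = {'z': 10, 'a': 37}
cache['b'] = 73  # -> cache = {'z': 10, 'a': 37, 'b': 73}
cache['z'] = 150  # -> cache = {'z': 150, 'a': 37, 'b': 73}
value = cache['z']  # -> value = 150

Answer: 150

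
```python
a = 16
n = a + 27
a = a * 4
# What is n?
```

Answer: 43

Derivation:
Trace (tracking n):
a = 16  # -> a = 16
n = a + 27  # -> n = 43
a = a * 4  # -> a = 64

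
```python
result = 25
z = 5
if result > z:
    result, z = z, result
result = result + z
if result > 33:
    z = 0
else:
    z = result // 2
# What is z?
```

Trace (tracking z):
result = 25  # -> result = 25
z = 5  # -> z = 5
if result > z:  # condition is True
    result, z = (z, result)  # -> result = 5, z = 25
result = result + z  # -> result = 30
if result > 33:  # condition is False
else:
    z = result // 2  # -> z = 15

Answer: 15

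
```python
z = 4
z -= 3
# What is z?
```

Answer: 1

Derivation:
Trace (tracking z):
z = 4  # -> z = 4
z -= 3  # -> z = 1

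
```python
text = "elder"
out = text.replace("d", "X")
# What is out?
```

Trace (tracking out):
text = 'elder'  # -> text = 'elder'
out = text.replace('d', 'X')  # -> out = 'elXer'

Answer: 'elXer'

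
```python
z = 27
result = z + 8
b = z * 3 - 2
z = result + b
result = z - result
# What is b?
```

Answer: 79

Derivation:
Trace (tracking b):
z = 27  # -> z = 27
result = z + 8  # -> result = 35
b = z * 3 - 2  # -> b = 79
z = result + b  # -> z = 114
result = z - result  # -> result = 79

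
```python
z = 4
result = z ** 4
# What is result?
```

Trace (tracking result):
z = 4  # -> z = 4
result = z ** 4  # -> result = 256

Answer: 256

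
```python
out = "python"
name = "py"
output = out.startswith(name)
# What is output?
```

Answer: True

Derivation:
Trace (tracking output):
out = 'python'  # -> out = 'python'
name = 'py'  # -> name = 'py'
output = out.startswith(name)  # -> output = True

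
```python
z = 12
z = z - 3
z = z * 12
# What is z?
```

Answer: 108

Derivation:
Trace (tracking z):
z = 12  # -> z = 12
z = z - 3  # -> z = 9
z = z * 12  # -> z = 108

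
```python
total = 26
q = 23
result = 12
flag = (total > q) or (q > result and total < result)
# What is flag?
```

Trace (tracking flag):
total = 26  # -> total = 26
q = 23  # -> q = 23
result = 12  # -> result = 12
flag = total > q or (q > result and total < result)  # -> flag = True

Answer: True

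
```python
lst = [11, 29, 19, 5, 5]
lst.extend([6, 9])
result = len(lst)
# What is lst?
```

Answer: [11, 29, 19, 5, 5, 6, 9]

Derivation:
Trace (tracking lst):
lst = [11, 29, 19, 5, 5]  # -> lst = [11, 29, 19, 5, 5]
lst.extend([6, 9])  # -> lst = [11, 29, 19, 5, 5, 6, 9]
result = len(lst)  # -> result = 7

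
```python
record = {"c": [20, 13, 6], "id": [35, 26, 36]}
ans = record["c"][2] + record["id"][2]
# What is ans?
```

Answer: 42

Derivation:
Trace (tracking ans):
record = {'c': [20, 13, 6], 'id': [35, 26, 36]}  # -> record = {'c': [20, 13, 6], 'id': [35, 26, 36]}
ans = record['c'][2] + record['id'][2]  # -> ans = 42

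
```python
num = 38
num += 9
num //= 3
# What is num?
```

Trace (tracking num):
num = 38  # -> num = 38
num += 9  # -> num = 47
num //= 3  # -> num = 15

Answer: 15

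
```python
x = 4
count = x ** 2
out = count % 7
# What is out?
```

Answer: 2

Derivation:
Trace (tracking out):
x = 4  # -> x = 4
count = x ** 2  # -> count = 16
out = count % 7  # -> out = 2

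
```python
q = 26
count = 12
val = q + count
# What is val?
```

Trace (tracking val):
q = 26  # -> q = 26
count = 12  # -> count = 12
val = q + count  # -> val = 38

Answer: 38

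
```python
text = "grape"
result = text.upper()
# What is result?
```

Answer: 'GRAPE'

Derivation:
Trace (tracking result):
text = 'grape'  # -> text = 'grape'
result = text.upper()  # -> result = 'GRAPE'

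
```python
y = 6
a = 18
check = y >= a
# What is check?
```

Trace (tracking check):
y = 6  # -> y = 6
a = 18  # -> a = 18
check = y >= a  # -> check = False

Answer: False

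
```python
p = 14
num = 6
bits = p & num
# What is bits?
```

Answer: 6

Derivation:
Trace (tracking bits):
p = 14  # -> p = 14
num = 6  # -> num = 6
bits = p & num  # -> bits = 6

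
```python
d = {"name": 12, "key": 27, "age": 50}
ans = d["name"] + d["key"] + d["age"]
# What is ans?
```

Answer: 89

Derivation:
Trace (tracking ans):
d = {'name': 12, 'key': 27, 'age': 50}  # -> d = {'name': 12, 'key': 27, 'age': 50}
ans = d['name'] + d['key'] + d['age']  # -> ans = 89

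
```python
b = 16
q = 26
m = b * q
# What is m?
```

Trace (tracking m):
b = 16  # -> b = 16
q = 26  # -> q = 26
m = b * q  # -> m = 416

Answer: 416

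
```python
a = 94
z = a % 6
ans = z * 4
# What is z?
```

Answer: 4

Derivation:
Trace (tracking z):
a = 94  # -> a = 94
z = a % 6  # -> z = 4
ans = z * 4  # -> ans = 16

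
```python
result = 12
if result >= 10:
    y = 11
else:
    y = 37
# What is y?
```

Trace (tracking y):
result = 12  # -> result = 12
if result >= 10:  # condition is True
    y = 11  # -> y = 11

Answer: 11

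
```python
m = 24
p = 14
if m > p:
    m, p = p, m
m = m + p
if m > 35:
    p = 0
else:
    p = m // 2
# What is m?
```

Trace (tracking m):
m = 24  # -> m = 24
p = 14  # -> p = 14
if m > p:  # condition is True
    m, p = (p, m)  # -> m = 14, p = 24
m = m + p  # -> m = 38
if m > 35:  # condition is True
    p = 0  # -> p = 0

Answer: 38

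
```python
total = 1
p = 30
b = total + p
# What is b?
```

Trace (tracking b):
total = 1  # -> total = 1
p = 30  # -> p = 30
b = total + p  # -> b = 31

Answer: 31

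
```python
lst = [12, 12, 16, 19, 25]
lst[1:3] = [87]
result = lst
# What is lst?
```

Trace (tracking lst):
lst = [12, 12, 16, 19, 25]  # -> lst = [12, 12, 16, 19, 25]
lst[1:3] = [87]  # -> lst = [12, 87, 19, 25]
result = lst  # -> result = [12, 87, 19, 25]

Answer: [12, 87, 19, 25]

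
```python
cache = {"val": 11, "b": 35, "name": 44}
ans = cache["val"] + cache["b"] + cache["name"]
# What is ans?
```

Trace (tracking ans):
cache = {'val': 11, 'b': 35, 'name': 44}  # -> cache = {'val': 11, 'b': 35, 'name': 44}
ans = cache['val'] + cache['b'] + cache['name']  # -> ans = 90

Answer: 90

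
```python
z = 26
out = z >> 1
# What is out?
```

Trace (tracking out):
z = 26  # -> z = 26
out = z >> 1  # -> out = 13

Answer: 13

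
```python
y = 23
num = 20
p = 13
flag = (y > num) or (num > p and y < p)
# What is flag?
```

Answer: True

Derivation:
Trace (tracking flag):
y = 23  # -> y = 23
num = 20  # -> num = 20
p = 13  # -> p = 13
flag = y > num or (num > p and y < p)  # -> flag = True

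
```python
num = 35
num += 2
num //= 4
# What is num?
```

Trace (tracking num):
num = 35  # -> num = 35
num += 2  # -> num = 37
num //= 4  # -> num = 9

Answer: 9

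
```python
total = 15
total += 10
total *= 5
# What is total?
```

Trace (tracking total):
total = 15  # -> total = 15
total += 10  # -> total = 25
total *= 5  # -> total = 125

Answer: 125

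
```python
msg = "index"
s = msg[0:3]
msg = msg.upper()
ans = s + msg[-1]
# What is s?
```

Answer: 'ind'

Derivation:
Trace (tracking s):
msg = 'index'  # -> msg = 'index'
s = msg[0:3]  # -> s = 'ind'
msg = msg.upper()  # -> msg = 'INDEX'
ans = s + msg[-1]  # -> ans = 'indX'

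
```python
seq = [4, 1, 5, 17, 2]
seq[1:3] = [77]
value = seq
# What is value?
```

Answer: [4, 77, 17, 2]

Derivation:
Trace (tracking value):
seq = [4, 1, 5, 17, 2]  # -> seq = [4, 1, 5, 17, 2]
seq[1:3] = [77]  # -> seq = [4, 77, 17, 2]
value = seq  # -> value = [4, 77, 17, 2]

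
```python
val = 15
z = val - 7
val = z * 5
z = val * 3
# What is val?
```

Answer: 40

Derivation:
Trace (tracking val):
val = 15  # -> val = 15
z = val - 7  # -> z = 8
val = z * 5  # -> val = 40
z = val * 3  # -> z = 120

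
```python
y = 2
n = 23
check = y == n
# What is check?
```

Answer: False

Derivation:
Trace (tracking check):
y = 2  # -> y = 2
n = 23  # -> n = 23
check = y == n  # -> check = False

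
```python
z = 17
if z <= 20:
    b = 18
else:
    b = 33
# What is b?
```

Answer: 18

Derivation:
Trace (tracking b):
z = 17  # -> z = 17
if z <= 20:  # condition is True
    b = 18  # -> b = 18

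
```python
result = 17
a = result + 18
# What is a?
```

Trace (tracking a):
result = 17  # -> result = 17
a = result + 18  # -> a = 35

Answer: 35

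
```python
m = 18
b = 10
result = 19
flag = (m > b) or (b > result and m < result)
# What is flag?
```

Answer: True

Derivation:
Trace (tracking flag):
m = 18  # -> m = 18
b = 10  # -> b = 10
result = 19  # -> result = 19
flag = m > b or (b > result and m < result)  # -> flag = True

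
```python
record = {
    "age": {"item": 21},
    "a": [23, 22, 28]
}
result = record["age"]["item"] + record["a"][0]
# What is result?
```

Trace (tracking result):
record = {'age': {'item': 21}, 'a': [23, 22, 28]}  # -> record = {'age': {'item': 21}, 'a': [23, 22, 28]}
result = record['age']['item'] + record['a'][0]  # -> result = 44

Answer: 44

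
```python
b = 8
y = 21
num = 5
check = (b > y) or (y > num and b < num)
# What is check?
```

Answer: False

Derivation:
Trace (tracking check):
b = 8  # -> b = 8
y = 21  # -> y = 21
num = 5  # -> num = 5
check = b > y or (y > num and b < num)  # -> check = False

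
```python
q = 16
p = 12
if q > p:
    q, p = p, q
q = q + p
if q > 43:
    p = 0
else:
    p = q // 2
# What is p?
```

Trace (tracking p):
q = 16  # -> q = 16
p = 12  # -> p = 12
if q > p:  # condition is True
    q, p = (p, q)  # -> q = 12, p = 16
q = q + p  # -> q = 28
if q > 43:  # condition is False
else:
    p = q // 2  # -> p = 14

Answer: 14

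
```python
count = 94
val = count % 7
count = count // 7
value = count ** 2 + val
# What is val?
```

Trace (tracking val):
count = 94  # -> count = 94
val = count % 7  # -> val = 3
count = count // 7  # -> count = 13
value = count ** 2 + val  # -> value = 172

Answer: 3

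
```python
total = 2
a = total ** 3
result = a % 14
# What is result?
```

Answer: 8

Derivation:
Trace (tracking result):
total = 2  # -> total = 2
a = total ** 3  # -> a = 8
result = a % 14  # -> result = 8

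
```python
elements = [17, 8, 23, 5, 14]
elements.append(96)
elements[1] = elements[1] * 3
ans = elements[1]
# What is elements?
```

Trace (tracking elements):
elements = [17, 8, 23, 5, 14]  # -> elements = [17, 8, 23, 5, 14]
elements.append(96)  # -> elements = [17, 8, 23, 5, 14, 96]
elements[1] = elements[1] * 3  # -> elements = [17, 24, 23, 5, 14, 96]
ans = elements[1]  # -> ans = 24

Answer: [17, 24, 23, 5, 14, 96]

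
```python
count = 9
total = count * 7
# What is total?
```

Answer: 63

Derivation:
Trace (tracking total):
count = 9  # -> count = 9
total = count * 7  # -> total = 63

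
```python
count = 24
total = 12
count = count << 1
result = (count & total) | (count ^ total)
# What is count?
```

Trace (tracking count):
count = 24  # -> count = 24
total = 12  # -> total = 12
count = count << 1  # -> count = 48
result = count & total | count ^ total  # -> result = 60

Answer: 48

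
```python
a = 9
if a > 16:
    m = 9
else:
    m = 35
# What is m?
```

Answer: 35

Derivation:
Trace (tracking m):
a = 9  # -> a = 9
if a > 16:  # condition is False
else:
    m = 35  # -> m = 35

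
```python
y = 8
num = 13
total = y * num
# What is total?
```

Trace (tracking total):
y = 8  # -> y = 8
num = 13  # -> num = 13
total = y * num  # -> total = 104

Answer: 104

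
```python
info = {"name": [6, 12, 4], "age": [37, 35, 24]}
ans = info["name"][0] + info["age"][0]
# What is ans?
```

Trace (tracking ans):
info = {'name': [6, 12, 4], 'age': [37, 35, 24]}  # -> info = {'name': [6, 12, 4], 'age': [37, 35, 24]}
ans = info['name'][0] + info['age'][0]  # -> ans = 43

Answer: 43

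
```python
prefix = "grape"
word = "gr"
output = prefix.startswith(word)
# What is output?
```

Answer: True

Derivation:
Trace (tracking output):
prefix = 'grape'  # -> prefix = 'grape'
word = 'gr'  # -> word = 'gr'
output = prefix.startswith(word)  # -> output = True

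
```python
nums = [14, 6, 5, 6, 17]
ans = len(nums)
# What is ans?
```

Trace (tracking ans):
nums = [14, 6, 5, 6, 17]  # -> nums = [14, 6, 5, 6, 17]
ans = len(nums)  # -> ans = 5

Answer: 5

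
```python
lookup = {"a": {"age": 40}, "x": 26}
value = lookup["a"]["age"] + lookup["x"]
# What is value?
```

Trace (tracking value):
lookup = {'a': {'age': 40}, 'x': 26}  # -> lookup = {'a': {'age': 40}, 'x': 26}
value = lookup['a']['age'] + lookup['x']  # -> value = 66

Answer: 66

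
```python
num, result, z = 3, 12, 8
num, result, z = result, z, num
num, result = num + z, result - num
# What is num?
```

Trace (tracking num):
num, result, z = (3, 12, 8)  # -> num = 3, result = 12, z = 8
num, result, z = (result, z, num)  # -> num = 12, result = 8, z = 3
num, result = (num + z, result - num)  # -> num = 15, result = -4

Answer: 15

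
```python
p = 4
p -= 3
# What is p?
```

Trace (tracking p):
p = 4  # -> p = 4
p -= 3  # -> p = 1

Answer: 1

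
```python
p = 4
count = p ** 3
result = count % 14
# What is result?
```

Answer: 8

Derivation:
Trace (tracking result):
p = 4  # -> p = 4
count = p ** 3  # -> count = 64
result = count % 14  # -> result = 8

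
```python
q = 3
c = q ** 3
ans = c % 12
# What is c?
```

Answer: 27

Derivation:
Trace (tracking c):
q = 3  # -> q = 3
c = q ** 3  # -> c = 27
ans = c % 12  # -> ans = 3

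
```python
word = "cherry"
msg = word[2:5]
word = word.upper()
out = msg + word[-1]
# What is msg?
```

Trace (tracking msg):
word = 'cherry'  # -> word = 'cherry'
msg = word[2:5]  # -> msg = 'err'
word = word.upper()  # -> word = 'CHERRY'
out = msg + word[-1]  # -> out = 'errY'

Answer: 'err'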